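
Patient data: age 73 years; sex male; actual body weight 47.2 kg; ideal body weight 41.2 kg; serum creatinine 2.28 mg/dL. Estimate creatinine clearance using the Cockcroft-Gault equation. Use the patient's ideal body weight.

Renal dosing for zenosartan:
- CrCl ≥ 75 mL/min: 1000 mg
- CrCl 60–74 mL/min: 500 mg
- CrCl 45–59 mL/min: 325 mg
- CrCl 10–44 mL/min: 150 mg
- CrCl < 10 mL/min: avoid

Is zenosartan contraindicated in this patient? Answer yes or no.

no

CrCl = (140 − 73) × 41.2 / (72 × 2.28) = 2760.4 / 164.16 ≈ 16.8 mL/min
CrCl ≈ 17 mL/min, which is ≥ 10 mL/min.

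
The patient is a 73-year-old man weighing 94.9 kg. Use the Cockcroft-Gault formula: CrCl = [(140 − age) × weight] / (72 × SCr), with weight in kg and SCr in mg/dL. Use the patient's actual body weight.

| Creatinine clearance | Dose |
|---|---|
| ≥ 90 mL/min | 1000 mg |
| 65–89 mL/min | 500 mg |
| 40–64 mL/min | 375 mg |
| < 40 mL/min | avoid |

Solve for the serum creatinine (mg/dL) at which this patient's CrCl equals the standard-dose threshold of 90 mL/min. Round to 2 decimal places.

Standard dose requires CrCl ≥ 90 mL/min.
Set (140 − 73) × 94.9 / (72 × SCr) = 90
SCr = (140 − 73) × 94.9 / (72 × 90) = 0.981 mg/dL

0.98 mg/dL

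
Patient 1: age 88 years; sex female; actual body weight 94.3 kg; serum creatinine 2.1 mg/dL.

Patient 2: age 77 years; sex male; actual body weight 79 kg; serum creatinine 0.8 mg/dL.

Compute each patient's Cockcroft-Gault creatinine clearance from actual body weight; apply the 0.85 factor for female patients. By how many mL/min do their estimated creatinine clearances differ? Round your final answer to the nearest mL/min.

Patient 1: CrCl = (140 − 88) × 94.3 / (72 × 2.1) × 0.85 = 4903.6 / 151.20 × 0.85 ≈ 27.6 mL/min
Patient 2: CrCl = (140 − 77) × 79 / (72 × 0.8) = 4977.0 / 57.60 ≈ 86.4 mL/min
|27.6 − 86.4| = 58.8 mL/min

59 mL/min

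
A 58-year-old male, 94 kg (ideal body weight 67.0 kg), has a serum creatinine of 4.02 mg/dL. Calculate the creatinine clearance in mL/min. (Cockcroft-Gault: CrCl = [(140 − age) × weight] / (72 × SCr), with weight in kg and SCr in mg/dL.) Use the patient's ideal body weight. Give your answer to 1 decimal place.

19.0 mL/min

CrCl = (140 − 58) × 67 / (72 × 4.02) = 5494.0 / 289.44 ≈ 19.0 mL/min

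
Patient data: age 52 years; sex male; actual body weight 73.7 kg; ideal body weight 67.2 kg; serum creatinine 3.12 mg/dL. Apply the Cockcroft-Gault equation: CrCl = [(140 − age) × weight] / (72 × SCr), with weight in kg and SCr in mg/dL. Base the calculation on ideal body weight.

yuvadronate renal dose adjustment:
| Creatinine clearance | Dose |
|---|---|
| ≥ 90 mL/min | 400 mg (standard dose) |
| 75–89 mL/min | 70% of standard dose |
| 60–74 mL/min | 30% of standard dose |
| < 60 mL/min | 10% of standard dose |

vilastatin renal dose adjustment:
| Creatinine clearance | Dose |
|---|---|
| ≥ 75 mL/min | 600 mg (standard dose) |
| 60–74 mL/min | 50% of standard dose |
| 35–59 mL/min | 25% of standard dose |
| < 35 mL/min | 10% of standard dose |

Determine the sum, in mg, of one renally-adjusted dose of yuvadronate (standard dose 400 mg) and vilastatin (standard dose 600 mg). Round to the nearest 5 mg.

100 mg

CrCl = (140 − 52) × 67.2 / (72 × 3.12) = 5913.6 / 224.64 ≈ 26.3 mL/min
CrCl ≈ 26 mL/min.
yuvadronate: < 60 mL/min → 10% of 400 mg = 40 mg.
vilastatin: < 35 mL/min → 10% of 600 mg = 60 mg.
Total = 40 + 60 = 100 mg.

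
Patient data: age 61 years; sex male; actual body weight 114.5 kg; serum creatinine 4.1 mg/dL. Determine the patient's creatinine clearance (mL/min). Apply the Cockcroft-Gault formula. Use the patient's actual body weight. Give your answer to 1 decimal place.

CrCl = (140 − 61) × 114.5 / (72 × 4.1) = 9045.5 / 295.20 ≈ 30.6 mL/min

30.6 mL/min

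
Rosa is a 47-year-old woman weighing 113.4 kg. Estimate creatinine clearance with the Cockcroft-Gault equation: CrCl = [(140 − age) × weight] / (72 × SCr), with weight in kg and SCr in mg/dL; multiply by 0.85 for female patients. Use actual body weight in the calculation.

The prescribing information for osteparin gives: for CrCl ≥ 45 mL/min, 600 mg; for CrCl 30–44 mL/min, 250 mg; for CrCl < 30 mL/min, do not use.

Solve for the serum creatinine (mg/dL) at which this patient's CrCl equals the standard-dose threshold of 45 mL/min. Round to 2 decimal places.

2.77 mg/dL

Standard dose requires CrCl ≥ 45 mL/min.
Set (140 − 47) × 113.4 × 0.85 / (72 × SCr) = 45
SCr = (140 − 47) × 113.4 × 0.85 / (72 × 45) = 2.767 mg/dL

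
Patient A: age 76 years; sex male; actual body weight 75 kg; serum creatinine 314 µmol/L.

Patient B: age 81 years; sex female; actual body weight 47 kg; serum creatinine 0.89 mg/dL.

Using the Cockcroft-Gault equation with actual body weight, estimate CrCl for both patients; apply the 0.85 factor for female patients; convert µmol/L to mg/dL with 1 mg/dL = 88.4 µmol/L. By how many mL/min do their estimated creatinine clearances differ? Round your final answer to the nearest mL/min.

18 mL/min

Patient A: SCr = 314 / 88.4 = 3.552 mg/dL
Patient A: CrCl = (140 − 76) × 75 / (72 × 3.552) = 4800.0 / 255.74 ≈ 18.8 mL/min
Patient B: CrCl = (140 − 81) × 47 / (72 × 0.89) × 0.85 = 2773.0 / 64.08 × 0.85 ≈ 36.8 mL/min
|18.8 − 36.8| = 18.0 mL/min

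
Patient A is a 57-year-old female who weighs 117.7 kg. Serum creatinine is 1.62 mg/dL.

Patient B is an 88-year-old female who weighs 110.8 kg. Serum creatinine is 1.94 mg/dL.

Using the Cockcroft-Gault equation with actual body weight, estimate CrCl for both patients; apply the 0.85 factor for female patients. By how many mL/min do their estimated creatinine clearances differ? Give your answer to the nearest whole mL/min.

Patient A: CrCl = (140 − 57) × 117.7 / (72 × 1.62) × 0.85 = 9769.1 / 116.64 × 0.85 ≈ 71.2 mL/min
Patient B: CrCl = (140 − 88) × 110.8 / (72 × 1.94) × 0.85 = 5761.6 / 139.68 × 0.85 ≈ 35.1 mL/min
|71.2 − 35.1| = 36.1 mL/min

36 mL/min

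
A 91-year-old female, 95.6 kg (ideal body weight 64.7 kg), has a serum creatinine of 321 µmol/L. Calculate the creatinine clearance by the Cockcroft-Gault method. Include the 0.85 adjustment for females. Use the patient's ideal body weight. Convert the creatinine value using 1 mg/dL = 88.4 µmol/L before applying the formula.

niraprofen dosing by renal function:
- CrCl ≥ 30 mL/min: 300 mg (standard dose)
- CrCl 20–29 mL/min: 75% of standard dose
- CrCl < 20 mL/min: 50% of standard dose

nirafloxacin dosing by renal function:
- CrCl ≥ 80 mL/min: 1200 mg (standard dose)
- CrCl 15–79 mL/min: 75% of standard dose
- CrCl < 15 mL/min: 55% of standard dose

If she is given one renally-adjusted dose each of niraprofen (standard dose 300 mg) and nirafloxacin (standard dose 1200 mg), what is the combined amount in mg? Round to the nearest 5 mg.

SCr = 321 / 88.4 = 3.631 mg/dL
CrCl = (140 − 91) × 64.7 / (72 × 3.631) × 0.85 = 3170.3 / 261.43 × 0.85 ≈ 10.3 mL/min
CrCl ≈ 10 mL/min.
niraprofen: < 20 mL/min → 50% of 300 mg = 150 mg.
nirafloxacin: < 15 mL/min → 55% of 1200 mg = 660 mg.
Total = 150 + 660 = 810 mg.

810 mg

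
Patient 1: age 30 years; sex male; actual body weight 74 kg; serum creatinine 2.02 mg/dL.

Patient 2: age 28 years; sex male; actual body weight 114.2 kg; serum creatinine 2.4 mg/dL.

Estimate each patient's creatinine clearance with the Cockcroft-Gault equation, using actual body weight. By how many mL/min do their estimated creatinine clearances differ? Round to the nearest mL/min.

18 mL/min

Patient 1: CrCl = (140 − 30) × 74 / (72 × 2.02) = 8140.0 / 145.44 ≈ 56.0 mL/min
Patient 2: CrCl = (140 − 28) × 114.2 / (72 × 2.4) = 12790.4 / 172.80 ≈ 74.0 mL/min
|56.0 − 74.0| = 18.0 mL/min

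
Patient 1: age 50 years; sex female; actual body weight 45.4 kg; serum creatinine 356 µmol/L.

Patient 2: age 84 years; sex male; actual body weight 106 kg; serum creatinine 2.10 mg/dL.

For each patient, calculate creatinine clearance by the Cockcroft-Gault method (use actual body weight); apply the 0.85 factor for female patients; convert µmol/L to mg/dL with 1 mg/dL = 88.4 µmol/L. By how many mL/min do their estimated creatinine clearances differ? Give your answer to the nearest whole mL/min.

Patient 1: SCr = 356 / 88.4 = 4.027 mg/dL
Patient 1: CrCl = (140 − 50) × 45.4 / (72 × 4.027) × 0.85 = 4086.0 / 289.94 × 0.85 ≈ 12.0 mL/min
Patient 2: CrCl = (140 − 84) × 106 / (72 × 2.1) = 5936.0 / 151.20 ≈ 39.3 mL/min
|12.0 − 39.3| = 27.3 mL/min

27 mL/min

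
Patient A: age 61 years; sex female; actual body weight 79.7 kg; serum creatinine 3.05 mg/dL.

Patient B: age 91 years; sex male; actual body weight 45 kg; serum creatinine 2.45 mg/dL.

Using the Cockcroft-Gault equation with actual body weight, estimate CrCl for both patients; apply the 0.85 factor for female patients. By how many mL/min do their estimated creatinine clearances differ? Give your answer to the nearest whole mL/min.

12 mL/min

Patient A: CrCl = (140 − 61) × 79.7 / (72 × 3.05) × 0.85 = 6296.3 / 219.60 × 0.85 ≈ 24.4 mL/min
Patient B: CrCl = (140 − 91) × 45 / (72 × 2.45) = 2205.0 / 176.40 ≈ 12.5 mL/min
|24.4 − 12.5| = 11.9 mL/min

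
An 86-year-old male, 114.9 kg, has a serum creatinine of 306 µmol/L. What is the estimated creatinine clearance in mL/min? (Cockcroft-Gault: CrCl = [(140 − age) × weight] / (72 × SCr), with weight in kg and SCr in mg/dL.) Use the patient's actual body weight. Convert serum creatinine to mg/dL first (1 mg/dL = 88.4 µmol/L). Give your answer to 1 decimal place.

SCr = 306 / 88.4 = 3.462 mg/dL
CrCl = (140 − 86) × 114.9 / (72 × 3.462) = 6204.6 / 249.26 ≈ 24.9 mL/min

24.9 mL/min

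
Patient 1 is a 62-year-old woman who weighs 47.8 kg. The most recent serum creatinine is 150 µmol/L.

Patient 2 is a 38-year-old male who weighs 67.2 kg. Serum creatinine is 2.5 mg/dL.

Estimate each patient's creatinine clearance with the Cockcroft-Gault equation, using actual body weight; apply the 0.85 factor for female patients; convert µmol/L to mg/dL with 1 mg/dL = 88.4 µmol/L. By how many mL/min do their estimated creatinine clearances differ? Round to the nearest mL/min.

Patient 1: SCr = 150 / 88.4 = 1.697 mg/dL
Patient 1: CrCl = (140 − 62) × 47.8 / (72 × 1.697) × 0.85 = 3728.4 / 122.18 × 0.85 ≈ 25.9 mL/min
Patient 2: CrCl = (140 − 38) × 67.2 / (72 × 2.5) = 6854.4 / 180.00 ≈ 38.1 mL/min
|25.9 − 38.1| = 12.2 mL/min

12 mL/min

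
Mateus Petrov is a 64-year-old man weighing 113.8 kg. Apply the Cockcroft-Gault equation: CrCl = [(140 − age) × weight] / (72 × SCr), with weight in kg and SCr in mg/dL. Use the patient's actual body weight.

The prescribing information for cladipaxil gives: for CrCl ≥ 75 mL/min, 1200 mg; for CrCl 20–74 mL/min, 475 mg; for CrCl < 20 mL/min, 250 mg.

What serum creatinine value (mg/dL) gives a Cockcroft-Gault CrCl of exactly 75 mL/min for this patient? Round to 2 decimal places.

Standard dose requires CrCl ≥ 75 mL/min.
Set (140 − 64) × 113.8 / (72 × SCr) = 75
SCr = (140 − 64) × 113.8 / (72 × 75) = 1.602 mg/dL

1.60 mg/dL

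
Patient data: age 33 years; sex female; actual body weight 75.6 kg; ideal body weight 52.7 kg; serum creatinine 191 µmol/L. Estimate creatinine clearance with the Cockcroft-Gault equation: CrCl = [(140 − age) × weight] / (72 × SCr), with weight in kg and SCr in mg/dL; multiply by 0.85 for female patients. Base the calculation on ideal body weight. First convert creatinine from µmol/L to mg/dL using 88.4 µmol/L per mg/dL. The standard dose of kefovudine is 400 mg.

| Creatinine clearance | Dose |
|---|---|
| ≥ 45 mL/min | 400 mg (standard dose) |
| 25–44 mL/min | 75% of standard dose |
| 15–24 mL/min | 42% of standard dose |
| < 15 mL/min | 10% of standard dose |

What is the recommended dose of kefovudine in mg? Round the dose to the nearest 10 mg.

300 mg

SCr = 191 / 88.4 = 2.161 mg/dL
CrCl = (140 − 33) × 52.7 / (72 × 2.161) × 0.85 = 5638.9 / 155.59 × 0.85 ≈ 30.8 mL/min
CrCl ≈ 31 mL/min → bracket 25–44 mL/min.
75% of 400 mg = 300 mg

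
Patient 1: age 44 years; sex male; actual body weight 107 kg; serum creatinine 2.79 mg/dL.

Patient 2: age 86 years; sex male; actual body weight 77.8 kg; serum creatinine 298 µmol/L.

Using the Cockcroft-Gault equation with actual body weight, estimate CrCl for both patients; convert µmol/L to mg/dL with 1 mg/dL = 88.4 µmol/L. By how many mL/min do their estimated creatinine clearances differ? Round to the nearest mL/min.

Patient 1: CrCl = (140 − 44) × 107 / (72 × 2.79) = 10272.0 / 200.88 ≈ 51.1 mL/min
Patient 2: SCr = 298 / 88.4 = 3.371 mg/dL
Patient 2: CrCl = (140 − 86) × 77.8 / (72 × 3.371) = 4201.2 / 242.71 ≈ 17.3 mL/min
|51.1 − 17.3| = 33.8 mL/min

34 mL/min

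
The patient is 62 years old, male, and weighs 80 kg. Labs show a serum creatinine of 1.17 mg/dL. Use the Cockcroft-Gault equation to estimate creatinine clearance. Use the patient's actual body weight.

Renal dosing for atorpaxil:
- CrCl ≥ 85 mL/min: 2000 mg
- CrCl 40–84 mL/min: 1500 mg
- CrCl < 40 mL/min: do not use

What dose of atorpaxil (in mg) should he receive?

1500 mg

CrCl = (140 − 62) × 80 / (72 × 1.17) = 6240.0 / 84.24 ≈ 74.1 mL/min
CrCl ≈ 74 mL/min → bracket 40–84 mL/min.
Dose for this bracket: 1500 mg.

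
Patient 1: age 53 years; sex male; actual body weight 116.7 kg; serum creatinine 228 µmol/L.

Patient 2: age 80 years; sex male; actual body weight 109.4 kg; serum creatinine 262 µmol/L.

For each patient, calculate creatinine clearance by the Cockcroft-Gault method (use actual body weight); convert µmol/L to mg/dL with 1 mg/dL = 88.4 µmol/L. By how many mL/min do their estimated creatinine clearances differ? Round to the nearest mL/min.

24 mL/min

Patient 1: SCr = 228 / 88.4 = 2.579 mg/dL
Patient 1: CrCl = (140 − 53) × 116.7 / (72 × 2.579) = 10152.9 / 185.69 ≈ 54.7 mL/min
Patient 2: SCr = 262 / 88.4 = 2.964 mg/dL
Patient 2: CrCl = (140 − 80) × 109.4 / (72 × 2.964) = 6564.0 / 213.41 ≈ 30.8 mL/min
|54.7 − 30.8| = 23.9 mL/min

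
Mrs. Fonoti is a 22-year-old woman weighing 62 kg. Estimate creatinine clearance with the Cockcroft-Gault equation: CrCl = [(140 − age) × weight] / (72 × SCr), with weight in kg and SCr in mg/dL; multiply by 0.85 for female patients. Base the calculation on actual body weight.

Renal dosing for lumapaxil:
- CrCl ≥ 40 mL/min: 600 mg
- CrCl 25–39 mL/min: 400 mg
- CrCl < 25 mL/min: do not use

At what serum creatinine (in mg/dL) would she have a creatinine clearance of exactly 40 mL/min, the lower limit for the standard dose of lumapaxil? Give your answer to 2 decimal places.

2.16 mg/dL

Standard dose requires CrCl ≥ 40 mL/min.
Set (140 − 22) × 62 × 0.85 / (72 × SCr) = 40
SCr = (140 − 22) × 62 × 0.85 / (72 × 40) = 2.159 mg/dL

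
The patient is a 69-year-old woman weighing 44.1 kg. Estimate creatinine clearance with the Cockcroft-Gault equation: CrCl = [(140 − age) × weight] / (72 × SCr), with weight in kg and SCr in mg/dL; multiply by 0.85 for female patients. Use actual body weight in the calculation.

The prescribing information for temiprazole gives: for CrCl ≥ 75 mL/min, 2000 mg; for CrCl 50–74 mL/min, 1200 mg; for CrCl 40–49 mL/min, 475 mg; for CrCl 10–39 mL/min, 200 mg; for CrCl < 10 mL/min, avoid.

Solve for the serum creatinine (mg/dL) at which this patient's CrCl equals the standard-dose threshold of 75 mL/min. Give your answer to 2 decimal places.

Standard dose requires CrCl ≥ 75 mL/min.
Set (140 − 69) × 44.1 × 0.85 / (72 × SCr) = 75
SCr = (140 − 69) × 44.1 × 0.85 / (72 × 75) = 0.493 mg/dL

0.49 mg/dL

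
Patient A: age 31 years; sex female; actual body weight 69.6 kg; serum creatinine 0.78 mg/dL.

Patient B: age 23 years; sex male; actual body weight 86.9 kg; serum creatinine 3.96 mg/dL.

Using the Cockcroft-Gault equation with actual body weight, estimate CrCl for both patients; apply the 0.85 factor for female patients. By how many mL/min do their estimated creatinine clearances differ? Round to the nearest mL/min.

79 mL/min

Patient A: CrCl = (140 − 31) × 69.6 / (72 × 0.78) × 0.85 = 7586.4 / 56.16 × 0.85 ≈ 114.8 mL/min
Patient B: CrCl = (140 − 23) × 86.9 / (72 × 3.96) = 10167.3 / 285.12 ≈ 35.7 mL/min
|114.8 − 35.7| = 79.1 mL/min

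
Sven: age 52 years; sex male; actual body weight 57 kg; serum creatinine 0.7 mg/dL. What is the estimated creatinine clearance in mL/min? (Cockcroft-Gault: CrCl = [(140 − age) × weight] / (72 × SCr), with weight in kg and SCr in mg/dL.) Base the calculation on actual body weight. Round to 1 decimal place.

CrCl = (140 − 52) × 57 / (72 × 0.7) = 5016.0 / 50.40 ≈ 99.5 mL/min

99.5 mL/min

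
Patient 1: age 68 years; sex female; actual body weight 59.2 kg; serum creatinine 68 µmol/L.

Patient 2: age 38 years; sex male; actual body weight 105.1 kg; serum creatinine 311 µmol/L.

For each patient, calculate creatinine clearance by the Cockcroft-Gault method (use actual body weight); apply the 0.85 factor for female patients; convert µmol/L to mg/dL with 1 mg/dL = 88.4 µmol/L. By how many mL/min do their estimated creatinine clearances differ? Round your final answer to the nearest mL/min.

23 mL/min

Patient 1: SCr = 68 / 88.4 = 0.769 mg/dL
Patient 1: CrCl = (140 − 68) × 59.2 / (72 × 0.769) × 0.85 = 4262.4 / 55.37 × 0.85 ≈ 65.4 mL/min
Patient 2: SCr = 311 / 88.4 = 3.518 mg/dL
Patient 2: CrCl = (140 − 38) × 105.1 / (72 × 3.518) = 10720.2 / 253.30 ≈ 42.3 mL/min
|65.4 − 42.3| = 23.1 mL/min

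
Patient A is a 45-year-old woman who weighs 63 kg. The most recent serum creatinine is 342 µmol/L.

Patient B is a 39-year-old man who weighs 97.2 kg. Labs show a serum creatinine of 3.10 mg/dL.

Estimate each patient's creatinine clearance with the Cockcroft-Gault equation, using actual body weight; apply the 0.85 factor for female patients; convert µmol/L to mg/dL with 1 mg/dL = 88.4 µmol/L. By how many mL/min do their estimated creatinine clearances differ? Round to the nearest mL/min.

Patient A: SCr = 342 / 88.4 = 3.869 mg/dL
Patient A: CrCl = (140 − 45) × 63 / (72 × 3.869) × 0.85 = 5985.0 / 278.57 × 0.85 ≈ 18.3 mL/min
Patient B: CrCl = (140 − 39) × 97.2 / (72 × 3.1) = 9817.2 / 223.20 ≈ 44.0 mL/min
|18.3 − 44.0| = 25.7 mL/min

26 mL/min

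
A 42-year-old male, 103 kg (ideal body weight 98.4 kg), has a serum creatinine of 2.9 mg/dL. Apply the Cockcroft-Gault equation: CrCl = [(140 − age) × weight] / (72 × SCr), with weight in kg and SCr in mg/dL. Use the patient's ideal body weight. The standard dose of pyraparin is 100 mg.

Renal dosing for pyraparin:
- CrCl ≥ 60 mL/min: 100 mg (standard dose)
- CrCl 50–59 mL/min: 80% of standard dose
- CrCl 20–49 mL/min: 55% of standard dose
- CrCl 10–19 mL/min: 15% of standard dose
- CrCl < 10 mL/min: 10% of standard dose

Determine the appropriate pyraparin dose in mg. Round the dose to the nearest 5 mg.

CrCl = (140 − 42) × 98.4 / (72 × 2.9) = 9643.2 / 208.80 ≈ 46.2 mL/min
CrCl ≈ 46 mL/min → bracket 20–49 mL/min.
55% of 100 mg = 55 mg

55 mg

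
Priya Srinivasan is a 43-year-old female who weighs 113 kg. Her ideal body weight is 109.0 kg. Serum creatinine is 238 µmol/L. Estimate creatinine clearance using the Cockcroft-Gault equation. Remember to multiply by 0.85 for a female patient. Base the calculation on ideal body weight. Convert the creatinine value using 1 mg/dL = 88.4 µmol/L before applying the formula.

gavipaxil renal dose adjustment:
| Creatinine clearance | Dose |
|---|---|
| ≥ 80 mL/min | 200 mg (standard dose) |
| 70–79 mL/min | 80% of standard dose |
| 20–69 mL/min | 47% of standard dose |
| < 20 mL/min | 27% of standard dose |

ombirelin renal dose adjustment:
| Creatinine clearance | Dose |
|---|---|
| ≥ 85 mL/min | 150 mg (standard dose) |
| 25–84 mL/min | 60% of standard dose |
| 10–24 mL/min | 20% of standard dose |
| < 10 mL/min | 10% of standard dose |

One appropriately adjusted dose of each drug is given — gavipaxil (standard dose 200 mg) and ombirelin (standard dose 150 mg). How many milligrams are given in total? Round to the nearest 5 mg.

SCr = 238 / 88.4 = 2.692 mg/dL
CrCl = (140 − 43) × 109 / (72 × 2.692) × 0.85 = 10573.0 / 193.82 × 0.85 ≈ 46.4 mL/min
CrCl ≈ 46 mL/min.
gavipaxil: 20–69 mL/min → 47% of 200 mg = 94 mg.
ombirelin: 25–84 mL/min → 60% of 150 mg = 90 mg.
Total = 94 + 90 = 184 mg.

185 mg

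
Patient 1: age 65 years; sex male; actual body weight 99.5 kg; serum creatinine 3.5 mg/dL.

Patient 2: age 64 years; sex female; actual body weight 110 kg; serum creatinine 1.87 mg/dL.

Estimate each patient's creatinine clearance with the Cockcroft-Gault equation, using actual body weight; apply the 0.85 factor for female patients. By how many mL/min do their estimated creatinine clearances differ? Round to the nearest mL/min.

23 mL/min

Patient 1: CrCl = (140 − 65) × 99.5 / (72 × 3.5) = 7462.5 / 252.00 ≈ 29.6 mL/min
Patient 2: CrCl = (140 − 64) × 110 / (72 × 1.87) × 0.85 = 8360.0 / 134.64 × 0.85 ≈ 52.8 mL/min
|29.6 − 52.8| = 23.2 mL/min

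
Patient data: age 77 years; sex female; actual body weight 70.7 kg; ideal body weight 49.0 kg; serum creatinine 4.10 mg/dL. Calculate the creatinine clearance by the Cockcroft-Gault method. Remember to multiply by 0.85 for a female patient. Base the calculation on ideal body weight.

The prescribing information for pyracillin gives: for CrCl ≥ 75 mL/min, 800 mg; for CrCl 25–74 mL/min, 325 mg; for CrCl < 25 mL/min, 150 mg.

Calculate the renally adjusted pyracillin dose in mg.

150 mg

CrCl = (140 − 77) × 49 / (72 × 4.1) × 0.85 = 3087.0 / 295.20 × 0.85 ≈ 8.9 mL/min
CrCl ≈ 9 mL/min → bracket < 25 mL/min.
Dose for this bracket: 150 mg.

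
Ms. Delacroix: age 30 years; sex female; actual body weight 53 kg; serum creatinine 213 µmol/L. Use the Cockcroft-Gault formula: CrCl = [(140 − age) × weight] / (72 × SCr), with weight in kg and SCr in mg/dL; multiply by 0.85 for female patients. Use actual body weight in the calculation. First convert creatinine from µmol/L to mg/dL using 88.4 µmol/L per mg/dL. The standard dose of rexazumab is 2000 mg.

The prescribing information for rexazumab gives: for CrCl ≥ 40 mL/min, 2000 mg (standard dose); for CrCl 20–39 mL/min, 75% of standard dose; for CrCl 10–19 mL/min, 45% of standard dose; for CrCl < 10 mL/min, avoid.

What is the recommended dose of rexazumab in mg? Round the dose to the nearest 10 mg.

1500 mg

SCr = 213 / 88.4 = 2.41 mg/dL
CrCl = (140 − 30) × 53 / (72 × 2.41) × 0.85 = 5830.0 / 173.52 × 0.85 ≈ 28.6 mL/min
CrCl ≈ 29 mL/min → bracket 20–39 mL/min.
75% of 2000 mg = 1500 mg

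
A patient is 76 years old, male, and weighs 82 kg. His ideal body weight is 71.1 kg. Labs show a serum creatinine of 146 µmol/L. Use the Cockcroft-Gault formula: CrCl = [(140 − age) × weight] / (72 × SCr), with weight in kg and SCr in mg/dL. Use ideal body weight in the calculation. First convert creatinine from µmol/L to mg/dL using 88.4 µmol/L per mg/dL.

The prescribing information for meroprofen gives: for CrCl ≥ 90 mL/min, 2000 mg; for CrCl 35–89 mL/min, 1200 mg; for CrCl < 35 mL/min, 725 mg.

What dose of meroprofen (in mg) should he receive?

1200 mg

SCr = 146 / 88.4 = 1.652 mg/dL
CrCl = (140 − 76) × 71.1 / (72 × 1.652) = 4550.4 / 118.94 ≈ 38.3 mL/min
CrCl ≈ 38 mL/min → bracket 35–89 mL/min.
Dose for this bracket: 1200 mg.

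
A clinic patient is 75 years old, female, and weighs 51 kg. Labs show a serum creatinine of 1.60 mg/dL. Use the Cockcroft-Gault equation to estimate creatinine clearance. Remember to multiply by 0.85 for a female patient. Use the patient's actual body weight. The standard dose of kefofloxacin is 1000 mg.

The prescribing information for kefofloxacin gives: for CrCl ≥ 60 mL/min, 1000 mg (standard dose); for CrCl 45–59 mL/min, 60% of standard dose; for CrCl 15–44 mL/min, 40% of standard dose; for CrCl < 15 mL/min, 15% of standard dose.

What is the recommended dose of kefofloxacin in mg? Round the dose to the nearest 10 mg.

400 mg

CrCl = (140 − 75) × 51 / (72 × 1.6) × 0.85 = 3315.0 / 115.20 × 0.85 ≈ 24.5 mL/min
CrCl ≈ 24 mL/min → bracket 15–44 mL/min.
40% of 1000 mg = 400 mg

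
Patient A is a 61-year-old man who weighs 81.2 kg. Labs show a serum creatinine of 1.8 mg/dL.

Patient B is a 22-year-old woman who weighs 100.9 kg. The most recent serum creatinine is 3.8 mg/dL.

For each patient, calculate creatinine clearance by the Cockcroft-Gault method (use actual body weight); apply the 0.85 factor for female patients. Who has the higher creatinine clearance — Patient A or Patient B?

Patient A

Patient A: CrCl = (140 − 61) × 81.2 / (72 × 1.8) = 6414.8 / 129.60 ≈ 49.5 mL/min
Patient B: CrCl = (140 − 22) × 100.9 / (72 × 3.8) × 0.85 = 11906.2 / 273.60 × 0.85 ≈ 37.0 mL/min
49.5 vs 37.0 mL/min → Patient A is higher.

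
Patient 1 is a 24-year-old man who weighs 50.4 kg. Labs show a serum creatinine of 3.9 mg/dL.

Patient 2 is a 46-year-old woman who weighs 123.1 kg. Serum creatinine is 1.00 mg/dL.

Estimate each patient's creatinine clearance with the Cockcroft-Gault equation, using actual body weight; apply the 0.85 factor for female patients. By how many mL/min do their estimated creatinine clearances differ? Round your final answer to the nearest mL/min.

116 mL/min

Patient 1: CrCl = (140 − 24) × 50.4 / (72 × 3.9) = 5846.4 / 280.80 ≈ 20.8 mL/min
Patient 2: CrCl = (140 − 46) × 123.1 / (72 × 1) × 0.85 = 11571.4 / 72.00 × 0.85 ≈ 136.6 mL/min
|20.8 − 136.6| = 115.8 mL/min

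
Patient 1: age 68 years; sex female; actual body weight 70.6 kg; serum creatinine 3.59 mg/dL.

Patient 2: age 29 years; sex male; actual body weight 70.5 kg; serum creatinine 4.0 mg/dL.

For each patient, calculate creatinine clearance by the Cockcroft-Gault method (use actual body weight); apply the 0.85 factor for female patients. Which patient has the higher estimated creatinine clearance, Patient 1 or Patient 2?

Patient 1: CrCl = (140 − 68) × 70.6 / (72 × 3.59) × 0.85 = 5083.2 / 258.48 × 0.85 ≈ 16.7 mL/min
Patient 2: CrCl = (140 − 29) × 70.5 / (72 × 4) = 7825.5 / 288.00 ≈ 27.2 mL/min
16.7 vs 27.2 mL/min → Patient 2 is higher.

Patient 2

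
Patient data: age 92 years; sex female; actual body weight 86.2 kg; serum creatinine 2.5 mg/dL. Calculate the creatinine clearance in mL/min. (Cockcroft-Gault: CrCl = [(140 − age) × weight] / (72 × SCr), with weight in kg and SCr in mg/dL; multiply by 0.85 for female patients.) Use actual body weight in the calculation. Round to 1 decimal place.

19.5 mL/min

CrCl = (140 − 92) × 86.2 / (72 × 2.5) × 0.85 = 4137.6 / 180.00 × 0.85 ≈ 19.5 mL/min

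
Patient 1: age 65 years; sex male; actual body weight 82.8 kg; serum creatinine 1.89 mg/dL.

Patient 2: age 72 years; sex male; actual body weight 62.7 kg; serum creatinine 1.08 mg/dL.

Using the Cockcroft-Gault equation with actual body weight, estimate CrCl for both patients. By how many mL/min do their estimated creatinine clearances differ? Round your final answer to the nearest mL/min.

9 mL/min

Patient 1: CrCl = (140 − 65) × 82.8 / (72 × 1.89) = 6210.0 / 136.08 ≈ 45.6 mL/min
Patient 2: CrCl = (140 − 72) × 62.7 / (72 × 1.08) = 4263.6 / 77.76 ≈ 54.8 mL/min
|45.6 − 54.8| = 9.2 mL/min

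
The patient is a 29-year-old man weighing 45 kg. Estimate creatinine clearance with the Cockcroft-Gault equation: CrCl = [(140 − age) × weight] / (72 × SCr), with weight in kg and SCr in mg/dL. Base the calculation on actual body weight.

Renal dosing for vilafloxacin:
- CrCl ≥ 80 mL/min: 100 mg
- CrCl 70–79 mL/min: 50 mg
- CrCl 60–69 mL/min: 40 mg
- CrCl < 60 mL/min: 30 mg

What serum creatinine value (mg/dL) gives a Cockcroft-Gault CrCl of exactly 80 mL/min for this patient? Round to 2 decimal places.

Standard dose requires CrCl ≥ 80 mL/min.
Set (140 − 29) × 45 / (72 × SCr) = 80
SCr = (140 − 29) × 45 / (72 × 80) = 0.867 mg/dL

0.87 mg/dL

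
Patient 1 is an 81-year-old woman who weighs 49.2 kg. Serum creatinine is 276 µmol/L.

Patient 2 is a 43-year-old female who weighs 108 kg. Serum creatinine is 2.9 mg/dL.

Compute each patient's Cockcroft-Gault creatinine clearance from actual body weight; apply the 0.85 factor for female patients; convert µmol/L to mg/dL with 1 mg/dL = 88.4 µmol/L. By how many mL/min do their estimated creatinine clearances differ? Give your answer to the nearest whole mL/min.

32 mL/min

Patient 1: SCr = 276 / 88.4 = 3.122 mg/dL
Patient 1: CrCl = (140 − 81) × 49.2 / (72 × 3.122) × 0.85 = 2902.8 / 224.78 × 0.85 ≈ 11.0 mL/min
Patient 2: CrCl = (140 − 43) × 108 / (72 × 2.9) × 0.85 = 10476.0 / 208.80 × 0.85 ≈ 42.6 mL/min
|11.0 − 42.6| = 31.6 mL/min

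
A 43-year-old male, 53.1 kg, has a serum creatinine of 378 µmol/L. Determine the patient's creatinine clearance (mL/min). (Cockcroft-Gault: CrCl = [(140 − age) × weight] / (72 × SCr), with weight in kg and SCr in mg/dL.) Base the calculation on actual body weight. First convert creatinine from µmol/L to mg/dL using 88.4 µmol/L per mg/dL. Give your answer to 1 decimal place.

SCr = 378 / 88.4 = 4.276 mg/dL
CrCl = (140 − 43) × 53.1 / (72 × 4.276) = 5150.7 / 307.87 ≈ 16.7 mL/min

16.7 mL/min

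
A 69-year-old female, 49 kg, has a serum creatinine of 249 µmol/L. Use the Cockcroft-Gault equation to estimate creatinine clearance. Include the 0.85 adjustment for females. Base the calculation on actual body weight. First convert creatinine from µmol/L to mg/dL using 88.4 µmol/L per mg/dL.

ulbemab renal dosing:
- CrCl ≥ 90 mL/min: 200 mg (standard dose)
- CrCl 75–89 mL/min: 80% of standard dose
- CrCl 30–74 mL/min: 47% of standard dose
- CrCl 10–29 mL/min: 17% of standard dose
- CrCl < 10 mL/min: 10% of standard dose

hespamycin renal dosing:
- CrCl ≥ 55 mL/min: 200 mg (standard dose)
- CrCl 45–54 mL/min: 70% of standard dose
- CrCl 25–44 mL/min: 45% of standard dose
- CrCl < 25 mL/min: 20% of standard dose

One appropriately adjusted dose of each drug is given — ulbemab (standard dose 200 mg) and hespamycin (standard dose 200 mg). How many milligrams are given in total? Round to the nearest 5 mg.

75 mg

SCr = 249 / 88.4 = 2.817 mg/dL
CrCl = (140 − 69) × 49 / (72 × 2.817) × 0.85 = 3479.0 / 202.82 × 0.85 ≈ 14.6 mL/min
CrCl ≈ 15 mL/min.
ulbemab: 10–29 mL/min → 17% of 200 mg = 34 mg.
hespamycin: < 25 mL/min → 20% of 200 mg = 40 mg.
Total = 34 + 40 = 74 mg.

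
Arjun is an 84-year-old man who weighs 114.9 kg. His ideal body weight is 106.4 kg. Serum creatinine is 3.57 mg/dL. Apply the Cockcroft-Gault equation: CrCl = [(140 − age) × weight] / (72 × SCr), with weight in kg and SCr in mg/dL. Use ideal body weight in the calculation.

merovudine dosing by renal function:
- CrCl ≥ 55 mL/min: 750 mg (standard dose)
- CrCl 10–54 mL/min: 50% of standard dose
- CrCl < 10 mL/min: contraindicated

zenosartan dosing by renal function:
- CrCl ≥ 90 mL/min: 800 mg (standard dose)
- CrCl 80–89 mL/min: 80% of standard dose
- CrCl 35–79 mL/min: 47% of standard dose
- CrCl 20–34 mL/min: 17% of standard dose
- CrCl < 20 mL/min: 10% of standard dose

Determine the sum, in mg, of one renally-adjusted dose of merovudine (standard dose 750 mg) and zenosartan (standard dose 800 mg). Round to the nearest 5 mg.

CrCl = (140 − 84) × 106.4 / (72 × 3.57) = 5958.4 / 257.04 ≈ 23.2 mL/min
CrCl ≈ 23 mL/min.
merovudine: 10–54 mL/min → 50% of 750 mg = 375 mg.
zenosartan: 20–34 mL/min → 17% of 800 mg = 136 mg.
Total = 375 + 136 = 511 mg.

510 mg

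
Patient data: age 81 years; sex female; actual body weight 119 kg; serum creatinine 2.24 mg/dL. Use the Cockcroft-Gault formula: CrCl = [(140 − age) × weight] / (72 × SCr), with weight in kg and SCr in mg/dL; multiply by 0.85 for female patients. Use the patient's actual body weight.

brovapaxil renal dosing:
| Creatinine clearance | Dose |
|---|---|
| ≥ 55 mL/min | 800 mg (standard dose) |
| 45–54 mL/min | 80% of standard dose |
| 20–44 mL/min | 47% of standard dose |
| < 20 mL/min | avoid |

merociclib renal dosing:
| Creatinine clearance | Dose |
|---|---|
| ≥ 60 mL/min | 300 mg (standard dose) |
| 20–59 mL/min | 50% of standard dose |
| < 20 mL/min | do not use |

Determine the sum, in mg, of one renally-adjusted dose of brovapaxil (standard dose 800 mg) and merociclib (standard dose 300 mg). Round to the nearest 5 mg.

525 mg

CrCl = (140 − 81) × 119 / (72 × 2.24) × 0.85 = 7021.0 / 161.28 × 0.85 ≈ 37.0 mL/min
CrCl ≈ 37 mL/min.
brovapaxil: 20–44 mL/min → 47% of 800 mg = 376 mg.
merociclib: 20–59 mL/min → 50% of 300 mg = 150 mg.
Total = 376 + 150 = 526 mg.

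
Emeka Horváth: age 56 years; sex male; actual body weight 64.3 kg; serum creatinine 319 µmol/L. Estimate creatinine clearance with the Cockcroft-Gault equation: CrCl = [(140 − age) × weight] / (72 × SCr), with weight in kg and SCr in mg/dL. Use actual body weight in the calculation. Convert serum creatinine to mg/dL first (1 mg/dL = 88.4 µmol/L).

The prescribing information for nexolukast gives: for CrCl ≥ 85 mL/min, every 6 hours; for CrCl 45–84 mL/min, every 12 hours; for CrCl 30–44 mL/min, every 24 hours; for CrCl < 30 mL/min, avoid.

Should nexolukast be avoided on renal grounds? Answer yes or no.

yes

SCr = 319 / 88.4 = 3.609 mg/dL
CrCl = (140 − 56) × 64.3 / (72 × 3.609) = 5401.2 / 259.85 ≈ 20.8 mL/min
CrCl ≈ 21 mL/min, which is < 30 mL/min.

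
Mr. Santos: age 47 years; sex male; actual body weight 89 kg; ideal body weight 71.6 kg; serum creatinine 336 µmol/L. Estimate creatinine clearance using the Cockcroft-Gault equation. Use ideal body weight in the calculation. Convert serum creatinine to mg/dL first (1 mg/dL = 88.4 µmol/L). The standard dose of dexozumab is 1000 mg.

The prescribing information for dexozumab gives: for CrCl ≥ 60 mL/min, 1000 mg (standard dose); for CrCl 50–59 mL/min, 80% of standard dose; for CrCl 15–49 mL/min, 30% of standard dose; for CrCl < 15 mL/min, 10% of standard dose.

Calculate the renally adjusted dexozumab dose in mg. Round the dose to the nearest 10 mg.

300 mg

SCr = 336 / 88.4 = 3.801 mg/dL
CrCl = (140 − 47) × 71.6 / (72 × 3.801) = 6658.8 / 273.67 ≈ 24.3 mL/min
CrCl ≈ 24 mL/min → bracket 15–49 mL/min.
30% of 1000 mg = 300 mg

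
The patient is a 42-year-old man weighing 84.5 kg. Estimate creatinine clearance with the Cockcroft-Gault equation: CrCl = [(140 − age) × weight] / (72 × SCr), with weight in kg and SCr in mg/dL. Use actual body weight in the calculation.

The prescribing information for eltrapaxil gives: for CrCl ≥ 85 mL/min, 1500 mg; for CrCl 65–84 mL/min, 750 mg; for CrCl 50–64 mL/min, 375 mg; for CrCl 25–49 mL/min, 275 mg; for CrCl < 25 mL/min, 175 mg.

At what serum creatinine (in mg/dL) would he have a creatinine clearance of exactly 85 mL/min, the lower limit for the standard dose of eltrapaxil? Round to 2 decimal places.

1.35 mg/dL

Standard dose requires CrCl ≥ 85 mL/min.
Set (140 − 42) × 84.5 / (72 × SCr) = 85
SCr = (140 − 42) × 84.5 / (72 × 85) = 1.353 mg/dL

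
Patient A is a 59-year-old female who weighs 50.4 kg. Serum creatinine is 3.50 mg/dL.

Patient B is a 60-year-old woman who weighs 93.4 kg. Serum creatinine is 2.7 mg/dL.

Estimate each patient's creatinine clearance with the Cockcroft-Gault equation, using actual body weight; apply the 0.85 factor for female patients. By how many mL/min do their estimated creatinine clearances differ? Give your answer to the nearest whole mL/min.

19 mL/min

Patient A: CrCl = (140 − 59) × 50.4 / (72 × 3.5) × 0.85 = 4082.4 / 252.00 × 0.85 ≈ 13.8 mL/min
Patient B: CrCl = (140 − 60) × 93.4 / (72 × 2.7) × 0.85 = 7472.0 / 194.40 × 0.85 ≈ 32.7 mL/min
|13.8 − 32.7| = 18.9 mL/min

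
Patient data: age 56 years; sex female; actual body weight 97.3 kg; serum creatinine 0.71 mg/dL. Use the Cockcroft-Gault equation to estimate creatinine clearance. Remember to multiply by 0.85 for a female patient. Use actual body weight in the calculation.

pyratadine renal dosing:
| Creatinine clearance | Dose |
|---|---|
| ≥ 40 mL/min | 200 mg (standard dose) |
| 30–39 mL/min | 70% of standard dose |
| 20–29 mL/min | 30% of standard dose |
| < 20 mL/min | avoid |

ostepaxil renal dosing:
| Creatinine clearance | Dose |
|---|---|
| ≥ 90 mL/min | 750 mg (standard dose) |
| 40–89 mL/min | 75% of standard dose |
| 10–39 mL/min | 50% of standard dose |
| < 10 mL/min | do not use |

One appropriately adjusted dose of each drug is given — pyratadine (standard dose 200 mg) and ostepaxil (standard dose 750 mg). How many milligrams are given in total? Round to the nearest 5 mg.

CrCl = (140 − 56) × 97.3 / (72 × 0.71) × 0.85 = 8173.2 / 51.12 × 0.85 ≈ 135.9 mL/min
CrCl ≈ 136 mL/min.
pyratadine: ≥ 40 mL/min → 100% of 200 mg = 200 mg.
ostepaxil: ≥ 90 mL/min → 100% of 750 mg = 750 mg.
Total = 200 + 750 = 950 mg.

950 mg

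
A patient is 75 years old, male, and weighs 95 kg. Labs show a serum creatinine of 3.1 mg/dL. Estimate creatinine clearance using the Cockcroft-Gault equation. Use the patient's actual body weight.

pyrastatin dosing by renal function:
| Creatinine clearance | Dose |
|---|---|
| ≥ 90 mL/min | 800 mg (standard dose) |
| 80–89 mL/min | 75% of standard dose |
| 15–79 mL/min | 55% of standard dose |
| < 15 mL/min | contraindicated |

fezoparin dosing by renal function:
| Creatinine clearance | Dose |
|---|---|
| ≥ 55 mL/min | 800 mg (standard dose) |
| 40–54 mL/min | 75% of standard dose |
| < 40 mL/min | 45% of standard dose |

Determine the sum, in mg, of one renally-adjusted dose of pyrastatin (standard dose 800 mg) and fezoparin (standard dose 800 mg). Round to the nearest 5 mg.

CrCl = (140 − 75) × 95 / (72 × 3.1) = 6175.0 / 223.20 ≈ 27.7 mL/min
CrCl ≈ 28 mL/min.
pyrastatin: 15–79 mL/min → 55% of 800 mg = 440 mg.
fezoparin: < 40 mL/min → 45% of 800 mg = 360 mg.
Total = 440 + 360 = 800 mg.

800 mg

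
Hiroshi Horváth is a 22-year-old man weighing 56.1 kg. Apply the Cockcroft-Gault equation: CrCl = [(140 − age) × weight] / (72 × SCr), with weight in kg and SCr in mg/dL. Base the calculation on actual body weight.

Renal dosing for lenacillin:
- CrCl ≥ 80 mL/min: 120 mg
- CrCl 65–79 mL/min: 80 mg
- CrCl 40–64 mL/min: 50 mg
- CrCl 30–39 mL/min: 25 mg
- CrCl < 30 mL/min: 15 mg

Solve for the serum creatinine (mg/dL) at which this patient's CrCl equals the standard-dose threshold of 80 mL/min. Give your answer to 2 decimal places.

1.15 mg/dL

Standard dose requires CrCl ≥ 80 mL/min.
Set (140 − 22) × 56.1 / (72 × SCr) = 80
SCr = (140 − 22) × 56.1 / (72 × 80) = 1.149 mg/dL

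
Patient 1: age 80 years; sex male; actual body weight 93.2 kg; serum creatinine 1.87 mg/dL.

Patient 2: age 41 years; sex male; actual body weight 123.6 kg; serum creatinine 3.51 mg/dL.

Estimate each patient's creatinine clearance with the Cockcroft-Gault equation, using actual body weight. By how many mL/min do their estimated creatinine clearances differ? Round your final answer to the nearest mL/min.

Patient 1: CrCl = (140 − 80) × 93.2 / (72 × 1.87) = 5592.0 / 134.64 ≈ 41.5 mL/min
Patient 2: CrCl = (140 − 41) × 123.6 / (72 × 3.51) = 12236.4 / 252.72 ≈ 48.4 mL/min
|41.5 − 48.4| = 6.9 mL/min

7 mL/min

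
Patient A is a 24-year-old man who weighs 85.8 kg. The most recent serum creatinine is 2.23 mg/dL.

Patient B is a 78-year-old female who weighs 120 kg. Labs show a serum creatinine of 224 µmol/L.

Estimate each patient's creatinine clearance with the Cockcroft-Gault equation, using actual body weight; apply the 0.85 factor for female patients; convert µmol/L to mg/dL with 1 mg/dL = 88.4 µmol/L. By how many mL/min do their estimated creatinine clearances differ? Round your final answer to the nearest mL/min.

27 mL/min

Patient A: CrCl = (140 − 24) × 85.8 / (72 × 2.23) = 9952.8 / 160.56 ≈ 62.0 mL/min
Patient B: SCr = 224 / 88.4 = 2.534 mg/dL
Patient B: CrCl = (140 − 78) × 120 / (72 × 2.534) × 0.85 = 7440.0 / 182.45 × 0.85 ≈ 34.7 mL/min
|62.0 − 34.7| = 27.3 mL/min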